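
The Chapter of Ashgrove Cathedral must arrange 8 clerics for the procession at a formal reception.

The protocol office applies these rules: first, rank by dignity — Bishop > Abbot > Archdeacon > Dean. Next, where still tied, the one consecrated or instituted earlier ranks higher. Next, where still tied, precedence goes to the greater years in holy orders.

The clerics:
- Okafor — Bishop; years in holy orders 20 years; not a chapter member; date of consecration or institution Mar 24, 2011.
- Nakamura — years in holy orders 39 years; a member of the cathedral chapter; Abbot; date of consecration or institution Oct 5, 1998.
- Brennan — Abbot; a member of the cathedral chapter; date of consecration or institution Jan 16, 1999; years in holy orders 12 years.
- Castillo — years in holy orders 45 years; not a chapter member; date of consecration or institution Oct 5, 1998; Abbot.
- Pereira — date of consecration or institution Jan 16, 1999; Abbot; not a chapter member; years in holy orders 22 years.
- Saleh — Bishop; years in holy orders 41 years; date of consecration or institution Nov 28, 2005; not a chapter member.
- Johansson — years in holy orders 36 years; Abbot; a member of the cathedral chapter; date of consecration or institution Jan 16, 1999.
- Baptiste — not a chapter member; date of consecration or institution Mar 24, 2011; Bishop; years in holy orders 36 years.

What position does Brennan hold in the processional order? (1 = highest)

8

By dignity: Saleh, Baptiste and Okafor (Bishop); then Castillo, Nakamura, Johansson, Pereira and Brennan (Abbot).
Among Saleh, Baptiste and Okafor, by date of consecration or institution (earlier first): Saleh (Nov 28, 2005) before Baptiste and Okafor (Mar 24, 2011).
Among Baptiste and Okafor, by years in holy orders (higher first): Baptiste (36 years) before Okafor (20 years).
Among Castillo, Nakamura, Johansson, Pereira and Brennan, by date of consecration or institution (earlier first): Castillo and Nakamura (Oct 5, 1998) before Johansson, Pereira and Brennan (Jan 16, 1999).
Among Castillo and Nakamura, by years in holy orders (higher first): Castillo (45 years) before Nakamura (39 years).
Among Johansson, Pereira and Brennan, by years in holy orders (higher first): Johansson (36 years) before Pereira (22 years) before Brennan (12 years).
Order: Saleh, Baptiste, Okafor, Castillo, Nakamura, Johansson, Pereira, Brennan. So position 8.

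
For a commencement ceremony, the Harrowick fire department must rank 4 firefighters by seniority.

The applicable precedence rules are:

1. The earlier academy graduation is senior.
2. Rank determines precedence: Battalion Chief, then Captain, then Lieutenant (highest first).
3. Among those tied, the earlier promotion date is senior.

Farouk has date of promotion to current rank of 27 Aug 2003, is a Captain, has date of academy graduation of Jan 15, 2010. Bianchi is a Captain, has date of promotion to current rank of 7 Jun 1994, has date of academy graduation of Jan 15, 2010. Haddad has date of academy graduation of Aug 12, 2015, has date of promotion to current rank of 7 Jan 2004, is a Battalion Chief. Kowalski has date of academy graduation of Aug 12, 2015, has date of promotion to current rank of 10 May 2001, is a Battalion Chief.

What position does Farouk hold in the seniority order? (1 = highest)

2

By date of academy graduation (earlier first): Bianchi and Farouk (both Jan 15, 2010); then Kowalski and Haddad (both Aug 12, 2015).
Bianchi and Farouk are each Captain, so the next rule applies.
Among Bianchi and Farouk, by date of promotion to current rank (earlier first): Bianchi (7 Jun 1994) before Farouk (27 Aug 2003).
Kowalski and Haddad are each Battalion Chief, so the next rule applies.
Among Kowalski and Haddad, by date of promotion to current rank (earlier first): Kowalski (10 May 2001) before Haddad (7 Jan 2004).
Order: Bianchi, Farouk, Kowalski, Haddad. So position 2.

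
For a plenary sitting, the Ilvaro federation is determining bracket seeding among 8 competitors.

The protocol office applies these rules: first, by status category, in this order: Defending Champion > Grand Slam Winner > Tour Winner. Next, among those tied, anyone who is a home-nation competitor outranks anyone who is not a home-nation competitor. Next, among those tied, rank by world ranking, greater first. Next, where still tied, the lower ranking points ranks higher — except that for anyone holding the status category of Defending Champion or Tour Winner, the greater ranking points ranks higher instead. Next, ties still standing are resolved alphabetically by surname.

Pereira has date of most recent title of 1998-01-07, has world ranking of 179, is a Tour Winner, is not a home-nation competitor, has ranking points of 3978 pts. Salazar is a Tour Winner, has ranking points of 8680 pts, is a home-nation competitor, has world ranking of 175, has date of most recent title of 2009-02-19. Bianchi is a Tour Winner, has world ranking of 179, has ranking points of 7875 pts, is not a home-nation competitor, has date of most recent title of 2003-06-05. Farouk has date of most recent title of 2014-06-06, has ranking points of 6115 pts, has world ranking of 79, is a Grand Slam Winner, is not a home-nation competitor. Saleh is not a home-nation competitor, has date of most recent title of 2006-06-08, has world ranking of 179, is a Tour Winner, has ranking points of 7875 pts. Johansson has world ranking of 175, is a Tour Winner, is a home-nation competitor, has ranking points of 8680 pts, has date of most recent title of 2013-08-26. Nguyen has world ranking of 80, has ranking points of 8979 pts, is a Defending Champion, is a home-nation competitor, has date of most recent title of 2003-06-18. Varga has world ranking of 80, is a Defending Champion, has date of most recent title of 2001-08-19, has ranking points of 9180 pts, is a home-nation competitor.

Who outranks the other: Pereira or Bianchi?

Bianchi

By status category: Varga and Nguyen (Defending Champion); then Farouk (Grand Slam Winner); then Johansson, Salazar, Bianchi, Saleh and Pereira (Tour Winner).
Varga and Nguyen are each a home-nation competitor, so the next rule applies.
Varga and Nguyen both have world ranking 80, so the next rule applies.
Among Varga and Nguyen, by ranking points (higher first) (reversed rule for this group): Varga (9180 pts) before Nguyen (8979 pts).
Among Johansson, Salazar, Bianchi, Saleh and Pereira, a home-nation competitor before not a home-nation competitor: Johansson and Salazar (a home-nation competitor) before Bianchi, Saleh and Pereira (not a home-nation competitor).
Johansson and Salazar both have world ranking 175, so the next rule applies.
Johansson and Salazar both have ranking points 8680 pts, so the next rule applies.
Among Johansson and Salazar, alphabetically by surname: Johansson before Salazar.
Bianchi, Saleh and Pereira all have world ranking 179, so the next rule applies.
Among Bianchi, Saleh and Pereira, by ranking points (higher first) (reversed rule for this group): Bianchi and Saleh (7875 pts) before Pereira (3978 pts).
Among Bianchi and Saleh, alphabetically by surname: Bianchi before Saleh.
So Bianchi takes precedence.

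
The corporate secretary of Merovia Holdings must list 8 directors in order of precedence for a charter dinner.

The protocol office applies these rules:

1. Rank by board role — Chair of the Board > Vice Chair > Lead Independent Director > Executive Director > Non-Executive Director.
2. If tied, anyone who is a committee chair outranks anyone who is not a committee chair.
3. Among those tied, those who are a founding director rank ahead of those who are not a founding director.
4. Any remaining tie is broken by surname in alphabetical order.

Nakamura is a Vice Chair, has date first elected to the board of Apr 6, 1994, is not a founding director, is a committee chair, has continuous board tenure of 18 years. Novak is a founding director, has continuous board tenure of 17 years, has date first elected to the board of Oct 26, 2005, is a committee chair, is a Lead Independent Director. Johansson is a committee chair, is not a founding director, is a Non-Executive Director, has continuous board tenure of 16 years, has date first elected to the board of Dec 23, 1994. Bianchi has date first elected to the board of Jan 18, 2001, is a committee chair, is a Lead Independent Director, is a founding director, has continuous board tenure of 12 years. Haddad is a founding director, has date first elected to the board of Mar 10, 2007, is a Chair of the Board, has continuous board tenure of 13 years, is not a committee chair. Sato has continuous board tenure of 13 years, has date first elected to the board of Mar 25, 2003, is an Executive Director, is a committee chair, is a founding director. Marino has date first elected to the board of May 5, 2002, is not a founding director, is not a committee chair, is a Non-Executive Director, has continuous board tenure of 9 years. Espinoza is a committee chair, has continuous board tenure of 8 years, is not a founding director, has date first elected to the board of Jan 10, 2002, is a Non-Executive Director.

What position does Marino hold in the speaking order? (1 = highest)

By board role: Haddad (Chair of the Board); then Nakamura (Vice Chair); then Bianchi and Novak (Lead Independent Director); then Sato (Executive Director); then Espinoza, Johansson and Marino (Non-Executive Director).
Bianchi and Novak are each a committee chair, so the next rule applies.
Bianchi and Novak are each a founding director, so the next rule applies.
Among Bianchi and Novak, alphabetically by surname: Bianchi before Novak.
Among Espinoza, Johansson and Marino, a committee chair before not a committee chair: Espinoza and Johansson (a committee chair) before Marino (not a committee chair).
Espinoza and Johansson are each not a founding director, so the next rule applies.
Among Espinoza and Johansson, alphabetically by surname: Espinoza before Johansson.
Order: Haddad, Nakamura, Bianchi, Novak, Sato, Espinoza, Johansson, Marino. So position 8.

8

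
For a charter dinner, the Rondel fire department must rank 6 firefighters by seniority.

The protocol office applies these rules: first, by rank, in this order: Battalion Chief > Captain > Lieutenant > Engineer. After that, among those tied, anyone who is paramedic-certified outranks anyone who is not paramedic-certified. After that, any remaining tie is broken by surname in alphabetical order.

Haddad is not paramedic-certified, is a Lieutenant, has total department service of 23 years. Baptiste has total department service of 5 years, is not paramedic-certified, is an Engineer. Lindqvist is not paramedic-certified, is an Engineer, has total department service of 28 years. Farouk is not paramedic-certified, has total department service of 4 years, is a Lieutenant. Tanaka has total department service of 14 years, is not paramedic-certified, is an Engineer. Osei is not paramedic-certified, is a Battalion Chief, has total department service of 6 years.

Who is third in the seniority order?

By rank: Osei (Battalion Chief); then Farouk and Haddad (Lieutenant); then Baptiste, Lindqvist and Tanaka (Engineer).
Farouk and Haddad are each not paramedic-certified, so the next rule applies.
Among Farouk and Haddad, alphabetically by surname: Farouk before Haddad.
Baptiste, Lindqvist and Tanaka are each not paramedic-certified, so the next rule applies.
Among Baptiste, Lindqvist and Tanaka, alphabetically by surname: Baptiste before Lindqvist before Tanaka.
Order: Osei, Farouk, Haddad, Baptiste, Lindqvist, Tanaka.

Haddad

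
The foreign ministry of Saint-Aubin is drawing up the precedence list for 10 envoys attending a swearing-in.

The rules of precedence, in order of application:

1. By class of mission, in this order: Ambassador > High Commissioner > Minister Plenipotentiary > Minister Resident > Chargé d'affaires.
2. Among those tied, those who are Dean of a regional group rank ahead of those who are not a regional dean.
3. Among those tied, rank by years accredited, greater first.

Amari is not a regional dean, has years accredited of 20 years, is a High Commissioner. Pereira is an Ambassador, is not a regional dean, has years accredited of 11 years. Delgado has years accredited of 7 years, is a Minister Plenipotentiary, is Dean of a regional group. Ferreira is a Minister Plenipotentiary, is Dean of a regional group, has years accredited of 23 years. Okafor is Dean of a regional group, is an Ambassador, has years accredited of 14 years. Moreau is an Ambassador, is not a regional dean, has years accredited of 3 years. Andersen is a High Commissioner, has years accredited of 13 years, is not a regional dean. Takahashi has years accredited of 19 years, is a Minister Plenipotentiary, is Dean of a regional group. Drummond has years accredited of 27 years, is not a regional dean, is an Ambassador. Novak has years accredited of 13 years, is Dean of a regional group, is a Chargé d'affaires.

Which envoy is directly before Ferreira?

Andersen

By class of mission: Okafor, Drummond, Pereira and Moreau (Ambassador); then Amari and Andersen (High Commissioner); then Ferreira, Takahashi and Delgado (Minister Plenipotentiary); then Novak (Chargé d'affaires).
Among Okafor, Drummond, Pereira and Moreau, Dean of a regional group before not a regional dean: Okafor (Dean of a regional group) before Drummond, Pereira and Moreau (not a regional dean).
Among Drummond, Pereira and Moreau, by years accredited (higher first): Drummond (27 years) before Pereira (11 years) before Moreau (3 years).
Amari and Andersen are each not a regional dean, so the next rule applies.
Among Amari and Andersen, by years accredited (higher first): Amari (20 years) before Andersen (13 years).
Ferreira, Takahashi and Delgado are each Dean of a regional group, so the next rule applies.
Among Ferreira, Takahashi and Delgado, by years accredited (higher first): Ferreira (23 years) before Takahashi (19 years) before Delgado (7 years).
Order: Okafor, Drummond, Pereira, Moreau, Amari, Andersen, Ferreira, Takahashi, Delgado, Novak.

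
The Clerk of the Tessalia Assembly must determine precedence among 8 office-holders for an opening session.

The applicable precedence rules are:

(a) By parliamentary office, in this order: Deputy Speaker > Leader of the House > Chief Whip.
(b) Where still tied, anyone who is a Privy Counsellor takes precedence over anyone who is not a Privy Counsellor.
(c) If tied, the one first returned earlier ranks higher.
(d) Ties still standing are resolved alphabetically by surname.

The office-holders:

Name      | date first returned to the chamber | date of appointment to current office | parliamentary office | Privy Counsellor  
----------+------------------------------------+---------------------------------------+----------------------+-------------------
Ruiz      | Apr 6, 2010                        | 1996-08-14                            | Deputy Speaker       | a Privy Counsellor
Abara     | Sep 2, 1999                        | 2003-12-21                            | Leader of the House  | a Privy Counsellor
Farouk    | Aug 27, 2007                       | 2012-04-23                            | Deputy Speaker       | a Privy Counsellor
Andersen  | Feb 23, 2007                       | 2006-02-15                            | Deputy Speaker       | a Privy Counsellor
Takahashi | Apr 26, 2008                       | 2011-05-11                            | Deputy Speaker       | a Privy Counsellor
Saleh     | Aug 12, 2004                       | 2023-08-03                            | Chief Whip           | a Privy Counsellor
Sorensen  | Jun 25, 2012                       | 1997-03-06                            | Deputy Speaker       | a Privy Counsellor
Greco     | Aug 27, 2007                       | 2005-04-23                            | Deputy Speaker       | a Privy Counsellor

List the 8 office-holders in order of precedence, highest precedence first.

Andersen, Farouk, Greco, Takahashi, Ruiz, Sorensen, Abara, Saleh

By parliamentary office: Andersen, Farouk, Greco, Takahashi, Ruiz and Sorensen (Deputy Speaker); then Abara (Leader of the House); then Saleh (Chief Whip).
Andersen, Farouk, Greco, Takahashi, Ruiz and Sorensen are each a Privy Counsellor, so the next rule applies.
Among Andersen, Farouk, Greco, Takahashi, Ruiz and Sorensen, by date first returned to the chamber (earlier first): Andersen (Feb 23, 2007) before Farouk and Greco (Aug 27, 2007) before Takahashi (Apr 26, 2008) before Ruiz (Apr 6, 2010) before Sorensen (Jun 25, 2012).
Among Farouk and Greco, alphabetically by surname: Farouk before Greco.
Full order: Andersen, Farouk, Greco, Takahashi, Ruiz, Sorensen, Abara, Saleh.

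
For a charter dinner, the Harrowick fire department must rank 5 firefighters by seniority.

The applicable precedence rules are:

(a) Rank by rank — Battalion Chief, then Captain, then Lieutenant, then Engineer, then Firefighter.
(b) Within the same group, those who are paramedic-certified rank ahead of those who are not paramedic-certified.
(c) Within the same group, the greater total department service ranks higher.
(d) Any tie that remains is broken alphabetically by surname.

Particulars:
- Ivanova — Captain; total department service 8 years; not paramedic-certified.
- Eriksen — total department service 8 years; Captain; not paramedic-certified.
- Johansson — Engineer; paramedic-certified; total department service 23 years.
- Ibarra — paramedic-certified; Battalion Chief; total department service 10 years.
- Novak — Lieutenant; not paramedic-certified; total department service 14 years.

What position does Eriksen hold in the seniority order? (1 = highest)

2

By rank: Ibarra (Battalion Chief); then Eriksen and Ivanova (Captain); then Novak (Lieutenant); then Johansson (Engineer).
Eriksen and Ivanova are each not paramedic-certified, so the next rule applies.
Eriksen and Ivanova both have total department service 8 years, so the next rule applies.
Among Eriksen and Ivanova, alphabetically by surname: Eriksen before Ivanova.
Order: Ibarra, Eriksen, Ivanova, Novak, Johansson. So position 2.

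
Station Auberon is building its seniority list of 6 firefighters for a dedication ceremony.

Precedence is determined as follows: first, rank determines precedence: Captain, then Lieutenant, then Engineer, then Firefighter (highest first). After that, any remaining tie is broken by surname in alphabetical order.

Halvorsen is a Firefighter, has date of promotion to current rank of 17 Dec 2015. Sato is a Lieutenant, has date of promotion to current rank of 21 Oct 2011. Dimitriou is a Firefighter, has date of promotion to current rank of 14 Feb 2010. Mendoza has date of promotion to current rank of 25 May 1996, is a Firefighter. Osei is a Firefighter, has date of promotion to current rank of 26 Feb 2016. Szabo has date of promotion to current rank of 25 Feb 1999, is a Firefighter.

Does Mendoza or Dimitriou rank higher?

By rank: Sato (Lieutenant); then Dimitriou, Halvorsen, Mendoza, Osei and Szabo (Firefighter).
Among Dimitriou, Halvorsen, Mendoza, Osei and Szabo, alphabetically by surname: Dimitriou before Halvorsen before Mendoza before Osei before Szabo.
So Dimitriou takes precedence.

Dimitriou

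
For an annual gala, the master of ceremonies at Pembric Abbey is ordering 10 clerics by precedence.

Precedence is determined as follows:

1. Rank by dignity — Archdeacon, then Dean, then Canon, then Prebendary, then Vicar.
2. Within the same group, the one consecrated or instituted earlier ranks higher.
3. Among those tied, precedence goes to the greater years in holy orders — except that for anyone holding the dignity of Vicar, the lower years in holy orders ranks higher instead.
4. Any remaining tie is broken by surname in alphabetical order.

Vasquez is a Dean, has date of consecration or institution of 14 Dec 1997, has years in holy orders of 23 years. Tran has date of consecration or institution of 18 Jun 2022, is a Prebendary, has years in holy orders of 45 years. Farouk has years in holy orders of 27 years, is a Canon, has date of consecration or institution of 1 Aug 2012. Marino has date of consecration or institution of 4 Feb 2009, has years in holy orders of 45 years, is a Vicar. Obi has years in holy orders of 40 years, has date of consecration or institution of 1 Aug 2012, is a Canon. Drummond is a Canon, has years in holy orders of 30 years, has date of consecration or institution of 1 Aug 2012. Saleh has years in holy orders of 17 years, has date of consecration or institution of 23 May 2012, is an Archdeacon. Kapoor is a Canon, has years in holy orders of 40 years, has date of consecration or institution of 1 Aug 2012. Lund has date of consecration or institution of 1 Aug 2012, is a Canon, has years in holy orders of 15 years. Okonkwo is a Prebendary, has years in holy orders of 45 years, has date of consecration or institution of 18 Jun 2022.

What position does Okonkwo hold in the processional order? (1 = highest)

By dignity: Saleh (Archdeacon); then Vasquez (Dean); then Kapoor, Obi, Drummond, Farouk and Lund (Canon); then Okonkwo and Tran (Prebendary); then Marino (Vicar).
Kapoor, Obi, Drummond, Farouk and Lund all have date of consecration or institution 1 Aug 2012, so the next rule applies.
Among Kapoor, Obi, Drummond, Farouk and Lund, by years in holy orders (higher first): Kapoor and Obi (40 years) before Drummond (30 years) before Farouk (27 years) before Lund (15 years).
Among Kapoor and Obi, alphabetically by surname: Kapoor before Obi.
Okonkwo and Tran both have date of consecration or institution 18 Jun 2022, so the next rule applies.
Okonkwo and Tran both have years in holy orders 45 years, so the next rule applies.
Among Okonkwo and Tran, alphabetically by surname: Okonkwo before Tran.
Order: Saleh, Vasquez, Kapoor, Obi, Drummond, Farouk, Lund, Okonkwo, Tran, Marino. So position 8.

8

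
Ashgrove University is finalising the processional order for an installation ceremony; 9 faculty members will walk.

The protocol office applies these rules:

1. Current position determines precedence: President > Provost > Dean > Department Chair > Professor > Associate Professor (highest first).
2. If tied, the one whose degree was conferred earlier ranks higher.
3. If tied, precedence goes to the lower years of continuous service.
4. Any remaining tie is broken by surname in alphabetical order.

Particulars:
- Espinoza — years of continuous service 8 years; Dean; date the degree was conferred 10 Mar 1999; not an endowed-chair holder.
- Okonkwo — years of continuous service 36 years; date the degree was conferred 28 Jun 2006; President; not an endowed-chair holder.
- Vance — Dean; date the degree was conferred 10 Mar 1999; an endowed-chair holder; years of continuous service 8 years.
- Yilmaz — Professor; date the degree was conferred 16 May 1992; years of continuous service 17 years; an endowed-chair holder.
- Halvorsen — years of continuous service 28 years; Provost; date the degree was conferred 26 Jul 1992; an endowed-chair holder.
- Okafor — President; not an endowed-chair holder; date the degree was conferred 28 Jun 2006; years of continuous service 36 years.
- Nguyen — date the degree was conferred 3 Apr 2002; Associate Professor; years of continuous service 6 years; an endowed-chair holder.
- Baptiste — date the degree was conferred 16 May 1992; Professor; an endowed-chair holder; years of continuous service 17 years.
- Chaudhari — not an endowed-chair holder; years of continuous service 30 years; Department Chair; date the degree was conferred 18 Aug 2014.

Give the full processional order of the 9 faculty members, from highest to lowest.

Okafor, Okonkwo, Halvorsen, Espinoza, Vance, Chaudhari, Baptiste, Yilmaz, Nguyen

By current position: Okafor and Okonkwo (President); then Halvorsen (Provost); then Espinoza and Vance (Dean); then Chaudhari (Department Chair); then Baptiste and Yilmaz (Professor); then Nguyen (Associate Professor).
Okafor and Okonkwo both have date the degree was conferred 28 Jun 2006, so the next rule applies.
Okafor and Okonkwo both have years of continuous service 36 years, so the next rule applies.
Among Okafor and Okonkwo, alphabetically by surname: Okafor before Okonkwo.
Espinoza and Vance both have date the degree was conferred 10 Mar 1999, so the next rule applies.
Espinoza and Vance both have years of continuous service 8 years, so the next rule applies.
Among Espinoza and Vance, alphabetically by surname: Espinoza before Vance.
Baptiste and Yilmaz both have date the degree was conferred 16 May 1992, so the next rule applies.
Baptiste and Yilmaz both have years of continuous service 17 years, so the next rule applies.
Among Baptiste and Yilmaz, alphabetically by surname: Baptiste before Yilmaz.
Full order: Okafor, Okonkwo, Halvorsen, Espinoza, Vance, Chaudhari, Baptiste, Yilmaz, Nguyen.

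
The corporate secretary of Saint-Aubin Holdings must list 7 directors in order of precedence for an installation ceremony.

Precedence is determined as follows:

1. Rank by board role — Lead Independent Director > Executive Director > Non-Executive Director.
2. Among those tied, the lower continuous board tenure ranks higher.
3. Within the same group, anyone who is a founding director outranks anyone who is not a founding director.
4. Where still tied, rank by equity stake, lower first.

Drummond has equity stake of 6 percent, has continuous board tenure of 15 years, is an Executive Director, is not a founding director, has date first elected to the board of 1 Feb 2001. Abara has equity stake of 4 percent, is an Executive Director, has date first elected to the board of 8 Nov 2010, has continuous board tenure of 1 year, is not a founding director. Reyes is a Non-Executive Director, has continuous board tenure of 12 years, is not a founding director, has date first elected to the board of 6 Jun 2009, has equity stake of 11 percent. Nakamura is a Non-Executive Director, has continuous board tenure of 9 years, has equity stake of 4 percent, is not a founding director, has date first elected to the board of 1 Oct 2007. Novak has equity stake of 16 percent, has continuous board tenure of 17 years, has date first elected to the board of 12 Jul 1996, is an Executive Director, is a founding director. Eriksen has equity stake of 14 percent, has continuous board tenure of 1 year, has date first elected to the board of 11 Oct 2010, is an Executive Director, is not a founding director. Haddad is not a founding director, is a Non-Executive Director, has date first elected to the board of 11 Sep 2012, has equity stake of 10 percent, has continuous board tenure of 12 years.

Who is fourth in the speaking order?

By board role: Abara, Eriksen, Drummond and Novak (Executive Director); then Nakamura, Haddad and Reyes (Non-Executive Director).
Among Abara, Eriksen, Drummond and Novak, by continuous board tenure (lower first): Abara and Eriksen (1 year) before Drummond (15 years) before Novak (17 years).
Abara and Eriksen are each not a founding director, so the next rule applies.
Among Abara and Eriksen, by equity stake (lower first): Abara (4 percent) before Eriksen (14 percent).
Among Nakamura, Haddad and Reyes, by continuous board tenure (lower first): Nakamura (9 years) before Haddad and Reyes (12 years).
Haddad and Reyes are each not a founding director, so the next rule applies.
Among Haddad and Reyes, by equity stake (lower first): Haddad (10 percent) before Reyes (11 percent).
Order: Abara, Eriksen, Drummond, Novak, Nakamura, Haddad, Reyes.

Novak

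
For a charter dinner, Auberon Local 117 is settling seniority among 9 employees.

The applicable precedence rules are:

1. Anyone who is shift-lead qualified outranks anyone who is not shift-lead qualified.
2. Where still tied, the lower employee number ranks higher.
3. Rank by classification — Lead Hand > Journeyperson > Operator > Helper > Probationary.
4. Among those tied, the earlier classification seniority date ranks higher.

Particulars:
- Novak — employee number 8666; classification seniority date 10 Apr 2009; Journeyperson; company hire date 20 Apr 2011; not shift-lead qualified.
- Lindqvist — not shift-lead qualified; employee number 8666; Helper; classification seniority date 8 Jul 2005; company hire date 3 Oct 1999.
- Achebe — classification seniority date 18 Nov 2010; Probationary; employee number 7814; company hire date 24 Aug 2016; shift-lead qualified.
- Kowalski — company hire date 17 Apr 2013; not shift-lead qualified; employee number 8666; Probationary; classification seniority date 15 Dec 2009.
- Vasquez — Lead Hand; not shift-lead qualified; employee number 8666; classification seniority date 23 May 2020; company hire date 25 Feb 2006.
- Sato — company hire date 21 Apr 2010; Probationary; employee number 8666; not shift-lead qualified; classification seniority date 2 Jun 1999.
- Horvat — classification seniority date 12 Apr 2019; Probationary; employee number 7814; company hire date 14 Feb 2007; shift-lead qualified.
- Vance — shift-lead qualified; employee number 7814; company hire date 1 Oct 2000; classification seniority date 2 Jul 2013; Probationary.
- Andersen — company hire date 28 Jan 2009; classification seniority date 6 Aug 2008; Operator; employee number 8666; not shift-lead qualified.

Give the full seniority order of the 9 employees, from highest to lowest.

Achebe, Vance, Horvat, Vasquez, Novak, Andersen, Lindqvist, Sato, Kowalski

By the first rule: Achebe, Vance and Horvat (each shift-lead qualified); then Vasquez, Novak, Andersen, Lindqvist, Sato and Kowalski (each not shift-lead qualified).
Achebe, Vance and Horvat all have employee number 7814, so the next rule applies.
Achebe, Vance and Horvat are each Probationary, so the next rule applies.
Among Achebe, Vance and Horvat, by classification seniority date (earlier first): Achebe (18 Nov 2010) before Vance (2 Jul 2013) before Horvat (12 Apr 2019).
Vasquez, Novak, Andersen, Lindqvist, Sato and Kowalski all have employee number 8666, so the next rule applies.
Among Vasquez, Novak, Andersen, Lindqvist, Sato and Kowalski, by classification: Vasquez (Lead Hand) before Novak (Journeyperson) before Andersen (Operator) before Lindqvist (Helper) before Sato and Kowalski (Probationary).
Among Sato and Kowalski, by classification seniority date (earlier first): Sato (2 Jun 1999) before Kowalski (15 Dec 2009).
Full order: Achebe, Vance, Horvat, Vasquez, Novak, Andersen, Lindqvist, Sato, Kowalski.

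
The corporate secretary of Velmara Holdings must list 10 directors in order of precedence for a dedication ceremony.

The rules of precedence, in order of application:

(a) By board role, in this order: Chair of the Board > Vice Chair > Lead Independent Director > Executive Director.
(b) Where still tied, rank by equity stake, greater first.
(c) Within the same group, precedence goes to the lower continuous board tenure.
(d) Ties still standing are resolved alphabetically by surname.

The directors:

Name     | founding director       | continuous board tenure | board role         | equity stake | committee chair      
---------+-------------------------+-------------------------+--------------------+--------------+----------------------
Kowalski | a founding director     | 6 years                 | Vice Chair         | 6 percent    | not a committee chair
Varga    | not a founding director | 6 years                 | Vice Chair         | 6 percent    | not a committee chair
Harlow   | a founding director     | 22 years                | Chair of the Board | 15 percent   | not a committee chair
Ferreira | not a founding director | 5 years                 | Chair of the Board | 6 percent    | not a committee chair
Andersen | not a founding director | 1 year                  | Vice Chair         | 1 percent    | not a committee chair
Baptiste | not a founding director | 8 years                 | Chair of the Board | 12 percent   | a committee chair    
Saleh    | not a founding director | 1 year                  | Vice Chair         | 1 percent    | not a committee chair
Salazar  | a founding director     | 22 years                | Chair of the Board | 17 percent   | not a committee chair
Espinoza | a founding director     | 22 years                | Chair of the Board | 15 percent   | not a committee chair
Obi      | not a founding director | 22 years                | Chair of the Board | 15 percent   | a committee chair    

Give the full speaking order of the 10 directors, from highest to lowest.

By board role: Salazar, Espinoza, Harlow, Obi, Baptiste and Ferreira (Chair of the Board); then Kowalski, Varga, Andersen and Saleh (Vice Chair).
Among Salazar, Espinoza, Harlow, Obi, Baptiste and Ferreira, by equity stake (higher first): Salazar (17 percent) before Espinoza, Harlow and Obi (15 percent) before Baptiste (12 percent) before Ferreira (6 percent).
Espinoza, Harlow and Obi all have continuous board tenure 22 years, so the next rule applies.
Among Espinoza, Harlow and Obi, alphabetically by surname: Espinoza before Harlow before Obi.
Among Kowalski, Varga, Andersen and Saleh, by equity stake (higher first): Kowalski and Varga (6 percent) before Andersen and Saleh (1 percent).
Kowalski and Varga both have continuous board tenure 6 years, so the next rule applies.
Among Kowalski and Varga, alphabetically by surname: Kowalski before Varga.
Andersen and Saleh both have continuous board tenure 1 year, so the next rule applies.
Among Andersen and Saleh, alphabetically by surname: Andersen before Saleh.
Full order: Salazar, Espinoza, Harlow, Obi, Baptiste, Ferreira, Kowalski, Varga, Andersen, Saleh.

Salazar, Espinoza, Harlow, Obi, Baptiste, Ferreira, Kowalski, Varga, Andersen, Saleh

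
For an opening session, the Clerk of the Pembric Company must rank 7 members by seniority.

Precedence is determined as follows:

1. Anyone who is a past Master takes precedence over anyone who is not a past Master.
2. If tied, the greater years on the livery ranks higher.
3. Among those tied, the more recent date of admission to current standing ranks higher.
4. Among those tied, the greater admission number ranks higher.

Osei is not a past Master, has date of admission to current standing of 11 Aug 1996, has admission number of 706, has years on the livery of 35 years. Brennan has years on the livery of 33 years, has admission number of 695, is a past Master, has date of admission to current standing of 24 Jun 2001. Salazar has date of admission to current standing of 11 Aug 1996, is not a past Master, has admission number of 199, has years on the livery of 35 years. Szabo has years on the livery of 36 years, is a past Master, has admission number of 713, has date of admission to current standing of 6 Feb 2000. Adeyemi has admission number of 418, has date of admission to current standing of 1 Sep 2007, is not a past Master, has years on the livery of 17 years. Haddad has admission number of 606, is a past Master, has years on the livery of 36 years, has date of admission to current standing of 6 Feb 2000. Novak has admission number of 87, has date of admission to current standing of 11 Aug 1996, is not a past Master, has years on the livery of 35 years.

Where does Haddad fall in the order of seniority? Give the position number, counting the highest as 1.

2

By the first rule: Szabo, Haddad and Brennan (each a past Master); then Osei, Salazar, Novak and Adeyemi (each not a past Master).
Among Szabo, Haddad and Brennan, by years on the livery (higher first): Szabo and Haddad (36 years) before Brennan (33 years).
Szabo and Haddad both have date of admission to current standing 6 Feb 2000, so the next rule applies.
Among Szabo and Haddad, by admission number (higher first): Szabo (713) before Haddad (606).
Among Osei, Salazar, Novak and Adeyemi, by years on the livery (higher first): Osei, Salazar and Novak (35 years) before Adeyemi (17 years).
Osei, Salazar and Novak all have date of admission to current standing 11 Aug 1996, so the next rule applies.
Among Osei, Salazar and Novak, by admission number (higher first): Osei (706) before Salazar (199) before Novak (87).
Order: Szabo, Haddad, Brennan, Osei, Salazar, Novak, Adeyemi. So position 2.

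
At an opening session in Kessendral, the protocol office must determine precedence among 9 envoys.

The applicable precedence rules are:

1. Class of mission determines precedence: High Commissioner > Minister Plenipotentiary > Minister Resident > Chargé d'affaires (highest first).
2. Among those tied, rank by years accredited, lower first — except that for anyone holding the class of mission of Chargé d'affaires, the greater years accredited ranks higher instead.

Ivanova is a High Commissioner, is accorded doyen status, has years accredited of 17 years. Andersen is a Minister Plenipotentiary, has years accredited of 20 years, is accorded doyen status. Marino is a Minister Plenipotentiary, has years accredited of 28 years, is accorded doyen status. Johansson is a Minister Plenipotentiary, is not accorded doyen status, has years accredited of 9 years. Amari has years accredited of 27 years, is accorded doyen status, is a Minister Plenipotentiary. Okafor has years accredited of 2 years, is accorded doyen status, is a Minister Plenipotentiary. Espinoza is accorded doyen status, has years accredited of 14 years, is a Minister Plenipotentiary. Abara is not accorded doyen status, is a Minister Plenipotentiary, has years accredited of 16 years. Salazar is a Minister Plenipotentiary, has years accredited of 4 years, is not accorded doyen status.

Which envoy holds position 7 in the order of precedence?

By class of mission: Ivanova (High Commissioner); then Okafor, Salazar, Johansson, Espinoza, Abara, Andersen, Amari and Marino (Minister Plenipotentiary).
Among Okafor, Salazar, Johansson, Espinoza, Abara, Andersen, Amari and Marino, by years accredited (lower first): Okafor (2 years) before Salazar (4 years) before Johansson (9 years) before Espinoza (14 years) before Abara (16 years) before Andersen (20 years) before Amari (27 years) before Marino (28 years).
Order: Ivanova, Okafor, Salazar, Johansson, Espinoza, Abara, Andersen, Amari, Marino.

Andersen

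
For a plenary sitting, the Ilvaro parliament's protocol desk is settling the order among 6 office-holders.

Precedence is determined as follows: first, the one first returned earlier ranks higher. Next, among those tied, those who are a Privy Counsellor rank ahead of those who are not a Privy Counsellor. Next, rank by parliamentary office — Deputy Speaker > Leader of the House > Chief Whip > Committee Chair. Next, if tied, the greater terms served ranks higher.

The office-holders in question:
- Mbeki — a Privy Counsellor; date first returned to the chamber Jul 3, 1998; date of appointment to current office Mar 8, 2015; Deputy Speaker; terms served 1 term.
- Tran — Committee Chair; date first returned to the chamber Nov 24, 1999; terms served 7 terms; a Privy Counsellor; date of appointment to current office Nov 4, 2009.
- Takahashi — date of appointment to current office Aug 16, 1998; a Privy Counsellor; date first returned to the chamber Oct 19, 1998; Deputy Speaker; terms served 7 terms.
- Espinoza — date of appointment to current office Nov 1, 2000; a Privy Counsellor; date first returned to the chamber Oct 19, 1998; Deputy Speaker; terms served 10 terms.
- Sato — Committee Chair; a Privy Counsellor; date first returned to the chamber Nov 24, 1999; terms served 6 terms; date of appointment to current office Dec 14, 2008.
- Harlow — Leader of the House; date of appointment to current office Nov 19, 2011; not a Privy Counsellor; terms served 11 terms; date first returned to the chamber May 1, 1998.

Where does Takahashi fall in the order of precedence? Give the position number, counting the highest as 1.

4

By date first returned to the chamber (earlier first): Harlow (May 1, 1998); then Mbeki (Jul 3, 1998); then Espinoza and Takahashi (both Oct 19, 1998); then Tran and Sato (both Nov 24, 1999).
Espinoza and Takahashi are each a Privy Counsellor, so the next rule applies.
Espinoza and Takahashi are each Deputy Speaker, so the next rule applies.
Among Espinoza and Takahashi, by terms served (higher first): Espinoza (10 terms) before Takahashi (7 terms).
Tran and Sato are each a Privy Counsellor, so the next rule applies.
Tran and Sato are each Committee Chair, so the next rule applies.
Among Tran and Sato, by terms served (higher first): Tran (7 terms) before Sato (6 terms).
Order: Harlow, Mbeki, Espinoza, Takahashi, Tran, Sato. So position 4.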